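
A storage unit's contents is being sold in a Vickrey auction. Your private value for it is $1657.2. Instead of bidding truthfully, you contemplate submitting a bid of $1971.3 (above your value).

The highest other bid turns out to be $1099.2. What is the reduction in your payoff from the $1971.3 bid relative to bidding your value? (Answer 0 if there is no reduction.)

$0

Bidding your value $1657.2: you win (since $1657.2 > $1099.2) and pay $1099.2. Payoff $558.
Bidding $1971.3: you win and pay $1099.2. Payoff $1657.2 − $1099.2 = $558.
Difference = $558 − $558 = $0; both bids lead to the same outcome because the competing bid is below both your value and your alternative bid.
In a second-price auction your bid sets only whether you win, not what you pay, so bidding your true value is weakly dominant.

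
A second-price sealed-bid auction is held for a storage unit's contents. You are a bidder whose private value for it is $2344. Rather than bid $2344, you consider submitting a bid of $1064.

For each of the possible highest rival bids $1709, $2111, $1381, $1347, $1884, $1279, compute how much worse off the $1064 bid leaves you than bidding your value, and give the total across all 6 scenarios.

$4353

The deviation costs you only when the competing bid falls strictly between $1064 and $2344; elsewhere both bids give the same outcome.
$1709: truthful payoff $635, deviation payoff $0 → loss $635.
$2111: truthful payoff $233, deviation payoff $0 → loss $233.
$1381: truthful payoff $963, deviation payoff $0 → loss $963.
$1347: truthful payoff $997, deviation payoff $0 → loss $997.
$1884: truthful payoff $460, deviation payoff $0 → loss $460.
$1279: truthful payoff $1065, deviation payoff $0 → loss $1065.
Total loss = $635 + $233 + $963 + $997 + $460 + $1065 = $4353.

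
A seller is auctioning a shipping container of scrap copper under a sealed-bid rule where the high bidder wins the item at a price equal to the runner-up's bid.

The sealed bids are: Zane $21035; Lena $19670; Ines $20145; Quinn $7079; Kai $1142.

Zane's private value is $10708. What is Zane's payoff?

Highest bid: Zane at $21035, so Zane wins.
Second-highest bid: Ines at $20145 — that is the price the winner pays.
Zane's payoff = value − price = $10708 − $20145 = −$9437.

−$9437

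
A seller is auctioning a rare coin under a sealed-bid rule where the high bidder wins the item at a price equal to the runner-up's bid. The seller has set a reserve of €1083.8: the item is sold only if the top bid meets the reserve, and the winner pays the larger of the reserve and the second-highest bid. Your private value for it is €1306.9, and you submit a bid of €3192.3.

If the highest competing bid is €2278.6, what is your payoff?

Your bid €3192.3 is the highest and exceeds the reserve.
Price = max(second-highest bid, reserve) = max(€2278.6, €1083.8) = €2278.6.
Payoff = €1306.9 − €2278.6 = −€971.7.

−€971.7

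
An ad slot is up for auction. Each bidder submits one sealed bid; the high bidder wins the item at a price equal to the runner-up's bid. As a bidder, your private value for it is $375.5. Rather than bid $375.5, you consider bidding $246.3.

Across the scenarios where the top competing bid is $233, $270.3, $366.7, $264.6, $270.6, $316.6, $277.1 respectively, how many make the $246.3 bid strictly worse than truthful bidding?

6

The deviation hurts exactly when the highest competing bid lies strictly between $246.3 and $375.5 — underbidding then forfeits a profitable win.
$233: below both → same outcome either way.
$270.3: inside the interval → strictly worse (loss $105.2).
$366.7: inside the interval → strictly worse (loss $8.8).
$264.6: inside the interval → strictly worse (loss $110.9).
$270.6: inside the interval → strictly worse (loss $104.9).
$316.6: inside the interval → strictly worse (loss $58.9).
$277.1: inside the interval → strictly worse (loss $98.4).
Count: 6.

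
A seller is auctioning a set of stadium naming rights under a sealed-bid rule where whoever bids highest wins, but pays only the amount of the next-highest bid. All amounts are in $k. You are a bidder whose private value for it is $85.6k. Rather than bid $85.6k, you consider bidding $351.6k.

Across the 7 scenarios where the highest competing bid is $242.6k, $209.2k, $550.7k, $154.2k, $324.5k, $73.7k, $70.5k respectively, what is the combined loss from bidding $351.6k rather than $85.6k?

The deviation costs you only when the competing bid falls strictly between $85.6k and $351.6k; elsewhere both bids give the same outcome.
$242.6k: truthful payoff $0k, deviation payoff −$157k → loss $157k.
$209.2k: truthful payoff $0k, deviation payoff −$123.6k → loss $123.6k.
$550.7k: outcomes coincide → loss $0k.
$154.2k: truthful payoff $0k, deviation payoff −$68.6k → loss $68.6k.
$324.5k: truthful payoff $0k, deviation payoff −$238.9k → loss $238.9k.
$73.7k: outcomes coincide → loss $0k.
$70.5k: outcomes coincide → loss $0k.
Total loss = $157k + $123.6k + $68.6k + $238.9k = $588.1k.
Truthful bidding weakly dominates here: raising your bid can only win items priced above your value, and lowering it can only forfeit items priced below.

$588.1k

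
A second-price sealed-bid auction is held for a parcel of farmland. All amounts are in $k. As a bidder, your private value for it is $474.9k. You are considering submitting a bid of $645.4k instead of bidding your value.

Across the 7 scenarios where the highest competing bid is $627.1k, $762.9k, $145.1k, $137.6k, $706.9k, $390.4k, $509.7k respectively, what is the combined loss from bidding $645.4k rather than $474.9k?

$187k

The deviation costs you only when the competing bid falls strictly between $474.9k and $645.4k; elsewhere both bids give the same outcome.
$627.1k: truthful payoff $0k, deviation payoff −$152.2k → loss $152.2k.
$762.9k: outcomes coincide → loss $0k.
$145.1k: outcomes coincide → loss $0k.
$137.6k: outcomes coincide → loss $0k.
$706.9k: outcomes coincide → loss $0k.
$390.4k: outcomes coincide → loss $0k.
$509.7k: truthful payoff $0k, deviation payoff −$34.8k → loss $34.8k.
Total loss = $152.2k + $34.8k = $187k.
Because the price is fixed by the runner-up's bid, deviating from your value can only change a good outcome into a bad one — never the reverse.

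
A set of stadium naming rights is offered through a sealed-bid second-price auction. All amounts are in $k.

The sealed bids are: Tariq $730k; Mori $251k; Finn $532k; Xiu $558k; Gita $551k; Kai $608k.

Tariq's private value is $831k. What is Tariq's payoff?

$223k

Highest bid: Tariq at $730k, so Tariq wins.
Second-highest bid: Kai at $608k — that is the price the winner pays.
Tariq's payoff = value − price = $831k − $608k = $223k.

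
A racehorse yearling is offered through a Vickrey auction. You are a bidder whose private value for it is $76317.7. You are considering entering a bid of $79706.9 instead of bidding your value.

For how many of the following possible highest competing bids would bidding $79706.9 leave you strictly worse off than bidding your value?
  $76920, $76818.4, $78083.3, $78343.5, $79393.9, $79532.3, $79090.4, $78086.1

8

The deviation hurts exactly when the highest competing bid lies strictly between $76317.7 and $79706.9 — overbidding then wins at a price above your value.
$76920: inside the interval → strictly worse (loss $602.3).
$76818.4: inside the interval → strictly worse (loss $500.7).
$78083.3: inside the interval → strictly worse (loss $1765.6).
$78343.5: inside the interval → strictly worse (loss $2025.8).
$79393.9: inside the interval → strictly worse (loss $3076.2).
$79532.3: inside the interval → strictly worse (loss $3214.6).
$79090.4: inside the interval → strictly worse (loss $2772.7).
$78086.1: inside the interval → strictly worse (loss $1768.4).
Count: 8.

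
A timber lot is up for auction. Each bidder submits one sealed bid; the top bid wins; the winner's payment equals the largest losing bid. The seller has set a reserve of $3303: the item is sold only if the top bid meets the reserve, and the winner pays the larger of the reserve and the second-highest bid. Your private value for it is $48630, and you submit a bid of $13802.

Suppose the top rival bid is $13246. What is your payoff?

Your bid $13802 is the highest and exceeds the reserve.
Price = max(second-highest bid, reserve) = max($13246, $3303) = $13246.
Payoff = $48630 − $13246 = $35384.

$35384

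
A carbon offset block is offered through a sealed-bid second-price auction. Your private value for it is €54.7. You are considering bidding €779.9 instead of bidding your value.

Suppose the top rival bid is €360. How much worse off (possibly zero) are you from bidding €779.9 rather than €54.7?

Bidding your value €54.7: you lose (since €54.7 < €360). Payoff €0.
Bidding €779.9: you win and pay €360. Payoff €54.7 − €360 = −€305.3.
The competing bid €360 lies between your value and your inflated bid, so overbidding wins an item priced above your value.
Loss from deviating = €0 − (−€305.3) = €305.3.

€305.3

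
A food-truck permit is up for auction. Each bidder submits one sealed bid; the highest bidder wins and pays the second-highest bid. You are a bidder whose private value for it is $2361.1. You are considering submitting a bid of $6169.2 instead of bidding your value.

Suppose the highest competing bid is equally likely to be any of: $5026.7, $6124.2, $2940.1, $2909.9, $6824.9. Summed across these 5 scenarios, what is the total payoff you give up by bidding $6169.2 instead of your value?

$7556.5

The deviation costs you only when the competing bid falls strictly between $2361.1 and $6169.2; elsewhere both bids give the same outcome.
$5026.7: truthful payoff $0, deviation payoff −$2665.6 → loss $2665.6.
$6124.2: truthful payoff $0, deviation payoff −$3763.1 → loss $3763.1.
$2940.1: truthful payoff $0, deviation payoff −$579 → loss $579.
$2909.9: truthful payoff $0, deviation payoff −$548.8 → loss $548.8.
$6824.9: outcomes coincide → loss $0.
Total loss = $2665.6 + $3763.1 + $579 + $548.8 = $7556.5.
Truthful bidding weakly dominates here: raising your bid can only win items priced above your value, and lowering it can only forfeit items priced below.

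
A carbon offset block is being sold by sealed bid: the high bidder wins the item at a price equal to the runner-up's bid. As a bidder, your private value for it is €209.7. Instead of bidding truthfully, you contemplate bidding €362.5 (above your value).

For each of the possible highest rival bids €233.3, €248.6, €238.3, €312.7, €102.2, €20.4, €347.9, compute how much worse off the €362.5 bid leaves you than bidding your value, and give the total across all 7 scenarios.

€332.3

The deviation costs you only when the competing bid falls strictly between €209.7 and €362.5; elsewhere both bids give the same outcome.
€233.3: truthful payoff €0, deviation payoff −€23.6 → loss €23.6.
€248.6: truthful payoff €0, deviation payoff −€38.9 → loss €38.9.
€238.3: truthful payoff €0, deviation payoff −€28.6 → loss €28.6.
€312.7: truthful payoff €0, deviation payoff −€103 → loss €103.
€102.2: outcomes coincide → loss €0.
€20.4: outcomes coincide → loss €0.
€347.9: truthful payoff €0, deviation payoff −€138.2 → loss €138.2.
Total loss = €23.6 + €38.9 + €28.6 + €103 + €138.2 = €332.3.
Truthful bidding weakly dominates here: raising your bid can only win items priced above your value, and lowering it can only forfeit items priced below.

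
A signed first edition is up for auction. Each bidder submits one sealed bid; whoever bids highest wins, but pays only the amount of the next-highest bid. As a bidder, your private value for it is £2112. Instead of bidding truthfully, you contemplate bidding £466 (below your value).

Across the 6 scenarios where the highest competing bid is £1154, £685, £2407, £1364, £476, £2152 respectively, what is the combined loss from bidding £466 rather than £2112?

The deviation costs you only when the competing bid falls strictly between £466 and £2112; elsewhere both bids give the same outcome.
£1154: truthful payoff £958, deviation payoff £0 → loss £958.
£685: truthful payoff £1427, deviation payoff £0 → loss £1427.
£2407: outcomes coincide → loss £0.
£1364: truthful payoff £748, deviation payoff £0 → loss £748.
£476: truthful payoff £1636, deviation payoff £0 → loss £1636.
£2152: outcomes coincide → loss £0.
Total loss = £958 + £1427 + £748 + £1636 = £4769.

£4769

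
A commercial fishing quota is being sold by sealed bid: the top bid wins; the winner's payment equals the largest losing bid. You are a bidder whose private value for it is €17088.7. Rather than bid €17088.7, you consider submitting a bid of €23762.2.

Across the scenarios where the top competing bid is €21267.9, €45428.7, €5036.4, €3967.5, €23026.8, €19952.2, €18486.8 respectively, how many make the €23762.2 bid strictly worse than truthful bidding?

The deviation hurts exactly when the highest competing bid lies strictly between €17088.7 and €23762.2 — overbidding then wins at a price above your value.
€21267.9: inside the interval → strictly worse (loss €4179.2).
€45428.7: above both → same outcome either way.
€5036.4: below both → same outcome either way.
€3967.5: below both → same outcome either way.
€23026.8: inside the interval → strictly worse (loss €5938.1).
€19952.2: inside the interval → strictly worse (loss €2863.5).
€18486.8: inside the interval → strictly worse (loss €1398.1).
Count: 4.

4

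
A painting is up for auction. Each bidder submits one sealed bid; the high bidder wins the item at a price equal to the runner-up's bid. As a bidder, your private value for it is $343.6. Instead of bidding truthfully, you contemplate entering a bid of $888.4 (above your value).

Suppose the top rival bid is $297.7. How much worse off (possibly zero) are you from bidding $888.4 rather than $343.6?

$0

Bidding your value $343.6: you win (since $343.6 > $297.7) and pay $297.7. Payoff $45.9.
Bidding $888.4: you win and pay $297.7. Payoff $343.6 − $297.7 = $45.9.
Difference = $45.9 − $45.9 = $0; both bids lead to the same outcome because the competing bid is below both your value and your alternative bid.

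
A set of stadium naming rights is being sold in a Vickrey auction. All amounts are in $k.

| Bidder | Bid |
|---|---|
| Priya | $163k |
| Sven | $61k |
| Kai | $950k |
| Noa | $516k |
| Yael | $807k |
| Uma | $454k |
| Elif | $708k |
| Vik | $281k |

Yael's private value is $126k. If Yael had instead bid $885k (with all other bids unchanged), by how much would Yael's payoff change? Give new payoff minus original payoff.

$0k

The highest bid among the other bidders is $950k; Yael's bid doesn't change that.
Original bid $807k: Yael is not highest (top rival bid is $950k); payoff $0k.
Alternative bid $885k: Yael is not highest (top rival bid is $950k); payoff $0k.
Change in payoff = $0k − ($0k) = $0k.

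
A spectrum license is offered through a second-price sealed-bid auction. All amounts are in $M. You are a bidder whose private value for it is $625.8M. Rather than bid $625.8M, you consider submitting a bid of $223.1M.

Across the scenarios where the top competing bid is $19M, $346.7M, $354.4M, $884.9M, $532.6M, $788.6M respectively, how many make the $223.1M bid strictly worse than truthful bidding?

The deviation hurts exactly when the highest competing bid lies strictly between $223.1M and $625.8M — underbidding then forfeits a profitable win.
$19M: below both → same outcome either way.
$346.7M: inside the interval → strictly worse (loss $279.1M).
$354.4M: inside the interval → strictly worse (loss $271.4M).
$884.9M: above both → same outcome either way.
$532.6M: inside the interval → strictly worse (loss $93.2M).
$788.6M: above both → same outcome either way.
Count: 3.

3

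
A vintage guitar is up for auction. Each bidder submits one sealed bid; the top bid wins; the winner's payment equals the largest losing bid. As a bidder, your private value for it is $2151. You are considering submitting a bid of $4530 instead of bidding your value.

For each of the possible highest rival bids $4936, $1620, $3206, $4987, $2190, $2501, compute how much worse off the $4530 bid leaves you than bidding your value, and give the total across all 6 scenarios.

The deviation costs you only when the competing bid falls strictly between $2151 and $4530; elsewhere both bids give the same outcome.
$4936: outcomes coincide → loss $0.
$1620: outcomes coincide → loss $0.
$3206: truthful payoff $0, deviation payoff −$1055 → loss $1055.
$4987: outcomes coincide → loss $0.
$2190: truthful payoff $0, deviation payoff −$39 → loss $39.
$2501: truthful payoff $0, deviation payoff −$350 → loss $350.
Total loss = $1055 + $39 + $350 = $1444.

$1444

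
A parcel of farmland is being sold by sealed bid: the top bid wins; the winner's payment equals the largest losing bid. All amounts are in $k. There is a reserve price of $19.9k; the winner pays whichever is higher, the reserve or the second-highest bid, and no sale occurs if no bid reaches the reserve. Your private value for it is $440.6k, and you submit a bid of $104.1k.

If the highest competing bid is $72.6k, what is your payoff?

$368k

Your bid $104.1k is the highest and exceeds the reserve.
Price = max(second-highest bid, reserve) = max($72.6k, $19.9k) = $72.6k.
Payoff = $440.6k − $72.6k = $368k.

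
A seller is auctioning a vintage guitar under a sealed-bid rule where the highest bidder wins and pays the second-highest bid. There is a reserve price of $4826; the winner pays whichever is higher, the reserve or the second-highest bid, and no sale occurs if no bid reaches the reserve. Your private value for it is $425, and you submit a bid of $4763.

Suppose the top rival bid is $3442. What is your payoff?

$0

Your bid $4763 is the highest bid but falls below the reserve $4826, so the item goes unsold. Payoff $0.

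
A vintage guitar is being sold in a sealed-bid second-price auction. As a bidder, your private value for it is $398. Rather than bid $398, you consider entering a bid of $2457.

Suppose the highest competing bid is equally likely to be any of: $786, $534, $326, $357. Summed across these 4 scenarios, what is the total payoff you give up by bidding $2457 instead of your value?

The deviation costs you only when the competing bid falls strictly between $398 and $2457; elsewhere both bids give the same outcome.
$786: truthful payoff $0, deviation payoff −$388 → loss $388.
$534: truthful payoff $0, deviation payoff −$136 → loss $136.
$326: outcomes coincide → loss $0.
$357: outcomes coincide → loss $0.
Total loss = $388 + $136 = $524.
In a second-price auction your bid sets only whether you win, not what you pay, so bidding your true value is weakly dominant.

$524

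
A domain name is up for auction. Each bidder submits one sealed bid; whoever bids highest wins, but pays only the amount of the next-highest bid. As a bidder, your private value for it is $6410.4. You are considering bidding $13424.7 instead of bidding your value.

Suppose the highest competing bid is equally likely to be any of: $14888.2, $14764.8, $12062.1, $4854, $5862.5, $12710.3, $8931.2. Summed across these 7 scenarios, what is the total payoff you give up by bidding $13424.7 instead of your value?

$14472.4

The deviation costs you only when the competing bid falls strictly between $6410.4 and $13424.7; elsewhere both bids give the same outcome.
$14888.2: outcomes coincide → loss $0.
$14764.8: outcomes coincide → loss $0.
$12062.1: truthful payoff $0, deviation payoff −$5651.7 → loss $5651.7.
$4854: outcomes coincide → loss $0.
$5862.5: outcomes coincide → loss $0.
$12710.3: truthful payoff $0, deviation payoff −$6299.9 → loss $6299.9.
$8931.2: truthful payoff $0, deviation payoff −$2520.8 → loss $2520.8.
Total loss = $5651.7 + $6299.9 + $2520.8 = $14472.4.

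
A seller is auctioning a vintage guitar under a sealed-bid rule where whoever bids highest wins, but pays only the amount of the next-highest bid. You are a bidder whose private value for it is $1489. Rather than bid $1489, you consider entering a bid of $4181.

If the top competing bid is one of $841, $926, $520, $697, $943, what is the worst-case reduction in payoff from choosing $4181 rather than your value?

$841: same outcome either way → loss $0.
$926: same outcome either way → loss $0.
$520: same outcome either way → loss $0.
$697: same outcome either way → loss $0.
$943: same outcome either way → loss $0.
Maximum loss: $0.

$0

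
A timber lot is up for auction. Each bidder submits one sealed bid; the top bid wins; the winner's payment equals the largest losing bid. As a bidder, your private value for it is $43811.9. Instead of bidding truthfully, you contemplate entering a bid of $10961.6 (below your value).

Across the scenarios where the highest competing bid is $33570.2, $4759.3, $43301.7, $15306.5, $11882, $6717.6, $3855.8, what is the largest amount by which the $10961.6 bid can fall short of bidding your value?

$33570.2: truthful gives $10241.7, deviation gives $0 → loss $10241.7.
$4759.3: same outcome either way → loss $0.
$43301.7: truthful gives $510.2, deviation gives $0 → loss $510.2.
$15306.5: truthful gives $28505.4, deviation gives $0 → loss $28505.4.
$11882: truthful gives $31929.9, deviation gives $0 → loss $31929.9.
$6717.6: same outcome either way → loss $0.
$3855.8: same outcome either way → loss $0.
Maximum loss: $31929.9.

$31929.9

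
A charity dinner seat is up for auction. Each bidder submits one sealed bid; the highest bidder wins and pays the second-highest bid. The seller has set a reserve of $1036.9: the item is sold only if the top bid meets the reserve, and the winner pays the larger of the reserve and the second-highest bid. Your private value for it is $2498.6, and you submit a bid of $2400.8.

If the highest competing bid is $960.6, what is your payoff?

Your bid $2400.8 is the highest and exceeds the reserve.
Price = max(second-highest bid, reserve) = max($960.6, $1036.9) = $1036.9.
Payoff = $2498.6 − $1036.9 = $1461.7.

$1461.7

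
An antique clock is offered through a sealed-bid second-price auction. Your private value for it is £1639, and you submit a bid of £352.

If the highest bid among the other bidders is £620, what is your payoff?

Your bid £352 is below the highest competing bid £620, so you lose.
A losing bidder pays nothing and receives nothing: payoff = £0.

£0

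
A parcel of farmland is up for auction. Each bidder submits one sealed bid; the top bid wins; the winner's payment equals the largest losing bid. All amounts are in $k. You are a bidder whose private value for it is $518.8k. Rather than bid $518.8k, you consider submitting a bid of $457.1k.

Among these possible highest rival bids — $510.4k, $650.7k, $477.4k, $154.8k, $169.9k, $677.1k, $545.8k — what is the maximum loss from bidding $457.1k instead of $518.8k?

$510.4k: truthful gives $8.4k, deviation gives $0k → loss $8.4k.
$650.7k: same outcome either way → loss $0k.
$477.4k: truthful gives $41.4k, deviation gives $0k → loss $41.4k.
$154.8k: same outcome either way → loss $0k.
$169.9k: same outcome either way → loss $0k.
$677.1k: same outcome either way → loss $0k.
$545.8k: same outcome either way → loss $0k.
Maximum loss: $41.4k.

$41.4k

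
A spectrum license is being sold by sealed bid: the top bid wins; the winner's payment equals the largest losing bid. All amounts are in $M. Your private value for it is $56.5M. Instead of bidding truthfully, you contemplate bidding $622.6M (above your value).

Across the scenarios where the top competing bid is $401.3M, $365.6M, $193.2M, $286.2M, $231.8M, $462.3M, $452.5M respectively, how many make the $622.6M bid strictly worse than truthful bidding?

7

The deviation hurts exactly when the highest competing bid lies strictly between $56.5M and $622.6M — overbidding then wins at a price above your value.
$401.3M: inside the interval → strictly worse (loss $344.8M).
$365.6M: inside the interval → strictly worse (loss $309.1M).
$193.2M: inside the interval → strictly worse (loss $136.7M).
$286.2M: inside the interval → strictly worse (loss $229.7M).
$231.8M: inside the interval → strictly worse (loss $175.3M).
$462.3M: inside the interval → strictly worse (loss $405.8M).
$452.5M: inside the interval → strictly worse (loss $396M).
Count: 7.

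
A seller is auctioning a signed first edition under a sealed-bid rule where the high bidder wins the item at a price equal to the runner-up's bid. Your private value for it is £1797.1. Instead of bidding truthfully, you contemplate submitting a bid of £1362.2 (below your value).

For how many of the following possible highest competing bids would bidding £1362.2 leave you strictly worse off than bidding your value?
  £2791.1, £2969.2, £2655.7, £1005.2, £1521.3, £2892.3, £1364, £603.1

The deviation hurts exactly when the highest competing bid lies strictly between £1362.2 and £1797.1 — underbidding then forfeits a profitable win.
£2791.1: above both → same outcome either way.
£2969.2: above both → same outcome either way.
£2655.7: above both → same outcome either way.
£1005.2: below both → same outcome either way.
£1521.3: inside the interval → strictly worse (loss £275.8).
£2892.3: above both → same outcome either way.
£1364: inside the interval → strictly worse (loss £433.1).
£603.1: below both → same outcome either way.
Count: 2.

2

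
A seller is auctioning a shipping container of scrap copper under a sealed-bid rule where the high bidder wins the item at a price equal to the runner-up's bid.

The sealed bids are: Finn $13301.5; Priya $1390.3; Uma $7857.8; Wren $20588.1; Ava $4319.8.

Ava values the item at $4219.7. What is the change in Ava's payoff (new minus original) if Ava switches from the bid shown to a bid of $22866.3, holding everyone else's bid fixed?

−$16368.4

The highest bid among the other bidders is $20588.1; Ava's bid doesn't change that.
Original bid $4319.8: Ava is not highest (top rival bid is $20588.1); payoff $0.
Alternative bid $22866.3: Ava is highest, pays the top rival bid $20588.1; payoff $4219.7 − $20588.1 = −$16368.4.
Change in payoff = −$16368.4 − ($0) = −$16368.4.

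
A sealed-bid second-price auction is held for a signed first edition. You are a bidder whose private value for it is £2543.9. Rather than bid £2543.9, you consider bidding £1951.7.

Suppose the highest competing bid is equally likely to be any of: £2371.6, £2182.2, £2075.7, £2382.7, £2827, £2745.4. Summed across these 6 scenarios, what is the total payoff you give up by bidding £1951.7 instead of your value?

The deviation costs you only when the competing bid falls strictly between £1951.7 and £2543.9; elsewhere both bids give the same outcome.
£2371.6: truthful payoff £172.3, deviation payoff £0 → loss £172.3.
£2182.2: truthful payoff £361.7, deviation payoff £0 → loss £361.7.
£2075.7: truthful payoff £468.2, deviation payoff £0 → loss £468.2.
£2382.7: truthful payoff £161.2, deviation payoff £0 → loss £161.2.
£2827: outcomes coincide → loss £0.
£2745.4: outcomes coincide → loss £0.
Total loss = £172.3 + £361.7 + £468.2 + £161.2 = £1163.4.

£1163.4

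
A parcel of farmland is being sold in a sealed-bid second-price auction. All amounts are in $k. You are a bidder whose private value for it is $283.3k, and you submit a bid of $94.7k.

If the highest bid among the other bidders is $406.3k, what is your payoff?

Your bid $94.7k is below the highest competing bid $406.3k, so you lose.
A losing bidder pays nothing and receives nothing: payoff = $0k.

$0k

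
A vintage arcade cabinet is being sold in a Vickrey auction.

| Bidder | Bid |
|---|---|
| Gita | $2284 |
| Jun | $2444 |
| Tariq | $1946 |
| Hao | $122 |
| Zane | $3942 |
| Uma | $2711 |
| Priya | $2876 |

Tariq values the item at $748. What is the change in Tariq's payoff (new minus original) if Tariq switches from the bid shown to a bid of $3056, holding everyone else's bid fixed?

$0

The highest bid among the other bidders is $3942; Tariq's bid doesn't change that.
Original bid $1946: Tariq is not highest (top rival bid is $3942); payoff $0.
Alternative bid $3056: Tariq is not highest (top rival bid is $3942); payoff $0.
Change in payoff = $0 − ($0) = $0.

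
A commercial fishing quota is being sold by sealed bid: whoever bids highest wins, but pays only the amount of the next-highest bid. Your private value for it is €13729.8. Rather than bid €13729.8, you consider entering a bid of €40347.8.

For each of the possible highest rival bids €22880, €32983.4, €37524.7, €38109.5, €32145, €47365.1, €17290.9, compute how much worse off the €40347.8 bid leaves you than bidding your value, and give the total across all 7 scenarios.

The deviation costs you only when the competing bid falls strictly between €13729.8 and €40347.8; elsewhere both bids give the same outcome.
€22880: truthful payoff €0, deviation payoff −€9150.2 → loss €9150.2.
€32983.4: truthful payoff €0, deviation payoff −€19253.6 → loss €19253.6.
€37524.7: truthful payoff €0, deviation payoff −€23794.9 → loss €23794.9.
€38109.5: truthful payoff €0, deviation payoff −€24379.7 → loss €24379.7.
€32145: truthful payoff €0, deviation payoff −€18415.2 → loss €18415.2.
€47365.1: outcomes coincide → loss €0.
€17290.9: truthful payoff €0, deviation payoff −€3561.1 → loss €3561.1.
Total loss = €9150.2 + €19253.6 + €23794.9 + €24379.7 + €18415.2 + €3561.1 = €98554.7.

€98554.7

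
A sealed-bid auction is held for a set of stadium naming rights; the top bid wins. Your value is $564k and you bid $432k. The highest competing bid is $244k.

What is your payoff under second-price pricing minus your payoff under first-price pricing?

$188k

You have the highest bid, so you win under either rule.
Second-price: pay $244k → payoff $320k.
First-price: pay your own bid $432k → payoff $132k.
Difference = $320k − ($132k) = $188k.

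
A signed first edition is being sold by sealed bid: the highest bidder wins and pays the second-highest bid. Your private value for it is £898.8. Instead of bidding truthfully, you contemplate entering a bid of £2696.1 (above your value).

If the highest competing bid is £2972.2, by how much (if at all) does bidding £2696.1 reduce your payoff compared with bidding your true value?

Bidding your value £898.8: you lose (since £898.8 < £2972.2). Payoff £0.
Bidding £2696.1: you lose. Payoff £0.
Difference = £0 − £0 = £0; both bids lead to the same outcome because the competing bid is above both your value and your alternative bid.

£0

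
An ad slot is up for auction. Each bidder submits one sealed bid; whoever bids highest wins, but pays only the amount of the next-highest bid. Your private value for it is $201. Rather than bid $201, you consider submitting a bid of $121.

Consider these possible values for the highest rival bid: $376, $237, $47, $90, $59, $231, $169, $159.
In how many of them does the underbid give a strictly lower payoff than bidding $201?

2

The deviation hurts exactly when the highest competing bid lies strictly between $121 and $201 — underbidding then forfeits a profitable win.
$376: above both → same outcome either way.
$237: above both → same outcome either way.
$47: below both → same outcome either way.
$90: below both → same outcome either way.
$59: below both → same outcome either way.
$231: above both → same outcome either way.
$169: inside the interval → strictly worse (loss $32).
$159: inside the interval → strictly worse (loss $42).
Count: 2.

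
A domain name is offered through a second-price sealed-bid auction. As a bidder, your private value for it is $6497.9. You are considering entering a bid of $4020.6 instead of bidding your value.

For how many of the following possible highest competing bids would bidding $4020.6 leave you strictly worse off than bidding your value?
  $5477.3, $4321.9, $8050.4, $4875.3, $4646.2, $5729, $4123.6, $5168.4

The deviation hurts exactly when the highest competing bid lies strictly between $4020.6 and $6497.9 — underbidding then forfeits a profitable win.
$5477.3: inside the interval → strictly worse (loss $1020.6).
$4321.9: inside the interval → strictly worse (loss $2176).
$8050.4: above both → same outcome either way.
$4875.3: inside the interval → strictly worse (loss $1622.6).
$4646.2: inside the interval → strictly worse (loss $1851.7).
$5729: inside the interval → strictly worse (loss $768.9).
$4123.6: inside the interval → strictly worse (loss $2374.3).
$5168.4: inside the interval → strictly worse (loss $1329.5).
Count: 7.

7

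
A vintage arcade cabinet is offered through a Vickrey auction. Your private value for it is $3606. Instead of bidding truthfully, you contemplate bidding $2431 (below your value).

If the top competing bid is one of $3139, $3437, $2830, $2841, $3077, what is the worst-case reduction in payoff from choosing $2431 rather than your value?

$776

$3139: truthful gives $467, deviation gives $0 → loss $467.
$3437: truthful gives $169, deviation gives $0 → loss $169.
$2830: truthful gives $776, deviation gives $0 → loss $776.
$2841: truthful gives $765, deviation gives $0 → loss $765.
$3077: truthful gives $529, deviation gives $0 → loss $529.
Maximum loss: $776.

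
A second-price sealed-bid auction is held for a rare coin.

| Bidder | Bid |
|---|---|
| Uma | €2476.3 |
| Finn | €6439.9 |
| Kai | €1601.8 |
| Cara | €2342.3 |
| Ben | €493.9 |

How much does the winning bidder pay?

Highest bid: Finn at €6439.9, so Finn wins.
Second-highest bid: Uma at €2476.3 — that is the price the winner pays.

€2476.3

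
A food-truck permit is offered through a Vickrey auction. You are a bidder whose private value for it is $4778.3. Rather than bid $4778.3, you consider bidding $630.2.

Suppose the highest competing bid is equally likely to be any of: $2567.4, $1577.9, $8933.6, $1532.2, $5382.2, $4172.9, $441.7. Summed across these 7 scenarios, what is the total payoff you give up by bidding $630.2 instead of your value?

The deviation costs you only when the competing bid falls strictly between $630.2 and $4778.3; elsewhere both bids give the same outcome.
$2567.4: truthful payoff $2210.9, deviation payoff $0 → loss $2210.9.
$1577.9: truthful payoff $3200.4, deviation payoff $0 → loss $3200.4.
$8933.6: outcomes coincide → loss $0.
$1532.2: truthful payoff $3246.1, deviation payoff $0 → loss $3246.1.
$5382.2: outcomes coincide → loss $0.
$4172.9: truthful payoff $605.4, deviation payoff $0 → loss $605.4.
$441.7: outcomes coincide → loss $0.
Total loss = $2210.9 + $3200.4 + $3246.1 + $605.4 = $9262.8.

$9262.8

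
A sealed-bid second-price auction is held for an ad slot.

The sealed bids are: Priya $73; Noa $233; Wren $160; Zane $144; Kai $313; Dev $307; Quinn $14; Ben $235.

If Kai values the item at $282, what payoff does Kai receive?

−$25

Highest bid: Kai at $313, so Kai wins.
Second-highest bid: Dev at $307 — that is the price the winner pays.
Kai's payoff = value − price = $282 − $307 = −$25.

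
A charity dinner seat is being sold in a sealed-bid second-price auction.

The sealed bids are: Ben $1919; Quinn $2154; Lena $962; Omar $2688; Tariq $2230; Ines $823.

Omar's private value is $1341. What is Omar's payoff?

Highest bid: Omar at $2688, so Omar wins.
Second-highest bid: Tariq at $2230 — that is the price the winner pays.
Omar's payoff = value − price = $1341 − $2230 = −$889.

−$889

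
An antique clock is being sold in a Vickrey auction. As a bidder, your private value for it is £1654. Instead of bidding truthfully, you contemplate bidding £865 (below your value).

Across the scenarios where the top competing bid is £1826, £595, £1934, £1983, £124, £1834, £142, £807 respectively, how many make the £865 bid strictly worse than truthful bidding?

The deviation hurts exactly when the highest competing bid lies strictly between £865 and £1654 — underbidding then forfeits a profitable win.
£1826: above both → same outcome either way.
£595: below both → same outcome either way.
£1934: above both → same outcome either way.
£1983: above both → same outcome either way.
£124: below both → same outcome either way.
£1834: above both → same outcome either way.
£142: below both → same outcome either way.
£807: below both → same outcome either way.
Count: 0.

0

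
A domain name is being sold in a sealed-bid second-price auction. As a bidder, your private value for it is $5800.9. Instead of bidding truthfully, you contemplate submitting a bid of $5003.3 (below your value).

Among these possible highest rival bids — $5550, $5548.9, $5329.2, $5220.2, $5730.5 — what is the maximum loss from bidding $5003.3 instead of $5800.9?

$580.7

$5550: truthful gives $250.9, deviation gives $0 → loss $250.9.
$5548.9: truthful gives $252, deviation gives $0 → loss $252.
$5329.2: truthful gives $471.7, deviation gives $0 → loss $471.7.
$5220.2: truthful gives $580.7, deviation gives $0 → loss $580.7.
$5730.5: truthful gives $70.4, deviation gives $0 → loss $70.4.
Maximum loss: $580.7.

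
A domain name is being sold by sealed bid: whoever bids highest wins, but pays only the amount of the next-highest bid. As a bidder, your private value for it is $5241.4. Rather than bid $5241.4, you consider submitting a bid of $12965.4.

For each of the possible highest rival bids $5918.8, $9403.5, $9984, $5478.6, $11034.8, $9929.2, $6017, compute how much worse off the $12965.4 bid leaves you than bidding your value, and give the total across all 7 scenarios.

$21076.1

The deviation costs you only when the competing bid falls strictly between $5241.4 and $12965.4; elsewhere both bids give the same outcome.
$5918.8: truthful payoff $0, deviation payoff −$677.4 → loss $677.4.
$9403.5: truthful payoff $0, deviation payoff −$4162.1 → loss $4162.1.
$9984: truthful payoff $0, deviation payoff −$4742.6 → loss $4742.6.
$5478.6: truthful payoff $0, deviation payoff −$237.2 → loss $237.2.
$11034.8: truthful payoff $0, deviation payoff −$5793.4 → loss $5793.4.
$9929.2: truthful payoff $0, deviation payoff −$4687.8 → loss $4687.8.
$6017: truthful payoff $0, deviation payoff −$775.6 → loss $775.6.
Total loss = $677.4 + $4162.1 + $4742.6 + $237.2 + $5793.4 + $4687.8 + $775.6 = $21076.1.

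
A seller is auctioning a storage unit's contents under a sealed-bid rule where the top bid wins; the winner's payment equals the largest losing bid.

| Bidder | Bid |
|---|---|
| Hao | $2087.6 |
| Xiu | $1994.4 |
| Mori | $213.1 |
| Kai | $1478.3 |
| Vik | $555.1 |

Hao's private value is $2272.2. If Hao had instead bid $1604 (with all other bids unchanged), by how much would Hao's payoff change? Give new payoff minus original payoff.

The highest bid among the other bidders is $1994.4; Hao's bid doesn't change that.
Original bid $2087.6: Hao is highest, pays the top rival bid $1994.4; payoff $2272.2 − $1994.4 = $277.8.
Alternative bid $1604: Hao is not highest (top rival bid is $1994.4); payoff $0.
Change in payoff = $0 − ($277.8) = −$277.8.

−$277.8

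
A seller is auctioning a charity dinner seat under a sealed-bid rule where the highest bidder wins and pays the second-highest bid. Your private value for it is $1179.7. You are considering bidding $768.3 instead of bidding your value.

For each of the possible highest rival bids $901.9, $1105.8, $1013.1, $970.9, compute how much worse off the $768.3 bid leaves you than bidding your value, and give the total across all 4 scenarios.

The deviation costs you only when the competing bid falls strictly between $768.3 and $1179.7; elsewhere both bids give the same outcome.
$901.9: truthful payoff $277.8, deviation payoff $0 → loss $277.8.
$1105.8: truthful payoff $73.9, deviation payoff $0 → loss $73.9.
$1013.1: truthful payoff $166.6, deviation payoff $0 → loss $166.6.
$970.9: truthful payoff $208.8, deviation payoff $0 → loss $208.8.
Total loss = $277.8 + $73.9 + $166.6 + $208.8 = $727.1.

$727.1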